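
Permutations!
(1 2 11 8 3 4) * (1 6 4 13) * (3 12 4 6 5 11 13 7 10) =[0, 2, 13, 7, 5, 11, 6, 10, 12, 9, 3, 8, 4, 1] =(1 2 13)(3 7 10)(4 5 11 8 12)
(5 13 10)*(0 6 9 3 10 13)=[6, 1, 2, 10, 4, 0, 9, 7, 8, 3, 5, 11, 12, 13]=(13)(0 6 9 3 10 5)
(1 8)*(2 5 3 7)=(1 8)(2 5 3 7)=[0, 8, 5, 7, 4, 3, 6, 2, 1]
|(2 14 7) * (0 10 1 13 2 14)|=10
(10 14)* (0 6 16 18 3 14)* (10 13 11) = (0 6 16 18 3 14 13 11 10) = [6, 1, 2, 14, 4, 5, 16, 7, 8, 9, 0, 10, 12, 11, 13, 15, 18, 17, 3]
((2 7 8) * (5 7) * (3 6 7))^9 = ((2 5 3 6 7 8))^9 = (2 6)(3 8)(5 7)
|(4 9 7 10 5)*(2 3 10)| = 7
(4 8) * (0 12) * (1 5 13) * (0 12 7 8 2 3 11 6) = (0 7 8 4 2 3 11 6)(1 5 13) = [7, 5, 3, 11, 2, 13, 0, 8, 4, 9, 10, 6, 12, 1]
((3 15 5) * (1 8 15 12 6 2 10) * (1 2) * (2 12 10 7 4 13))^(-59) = ((1 8 15 5 3 10 12 6)(2 7 4 13))^(-59) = (1 10 15 6 3 8 12 5)(2 7 4 13)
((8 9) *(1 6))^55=(1 6)(8 9)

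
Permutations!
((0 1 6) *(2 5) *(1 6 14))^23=(0 6)(1 14)(2 5)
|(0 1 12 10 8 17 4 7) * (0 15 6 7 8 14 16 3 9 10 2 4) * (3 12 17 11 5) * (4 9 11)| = 6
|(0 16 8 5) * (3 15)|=|(0 16 8 5)(3 15)|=4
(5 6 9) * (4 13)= (4 13)(5 6 9)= [0, 1, 2, 3, 13, 6, 9, 7, 8, 5, 10, 11, 12, 4]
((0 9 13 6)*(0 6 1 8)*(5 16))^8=((0 9 13 1 8)(5 16))^8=(16)(0 1 9 8 13)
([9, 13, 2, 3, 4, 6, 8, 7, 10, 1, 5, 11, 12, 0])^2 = (0 1)(5 8)(6 10)(9 13)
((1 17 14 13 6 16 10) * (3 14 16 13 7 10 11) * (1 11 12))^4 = ((1 17 16 12)(3 14 7 10 11)(6 13))^4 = (17)(3 11 10 7 14)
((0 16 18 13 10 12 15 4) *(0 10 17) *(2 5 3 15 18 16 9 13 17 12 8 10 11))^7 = (0 9 13 12 18 17)(2 5 3 15 4 11)(8 10)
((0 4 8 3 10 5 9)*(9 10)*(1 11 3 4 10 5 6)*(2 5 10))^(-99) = (11)(4 8) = ((0 2 5 10 6 1 11 3 9)(4 8))^(-99)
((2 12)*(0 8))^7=((0 8)(2 12))^7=(0 8)(2 12)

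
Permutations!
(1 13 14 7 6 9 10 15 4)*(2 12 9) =(1 13 14 7 6 2 12 9 10 15 4) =[0, 13, 12, 3, 1, 5, 2, 6, 8, 10, 15, 11, 9, 14, 7, 4]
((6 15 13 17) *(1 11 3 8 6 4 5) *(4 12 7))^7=((1 11 3 8 6 15 13 17 12 7 4 5))^7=(1 17 3 7 6 5 13 11 12 8 4 15)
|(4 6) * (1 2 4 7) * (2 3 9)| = 7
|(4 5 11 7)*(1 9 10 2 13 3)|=12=|(1 9 10 2 13 3)(4 5 11 7)|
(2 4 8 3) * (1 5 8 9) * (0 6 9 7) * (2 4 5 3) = (0 6 9 1 3 4 7)(2 5 8) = [6, 3, 5, 4, 7, 8, 9, 0, 2, 1]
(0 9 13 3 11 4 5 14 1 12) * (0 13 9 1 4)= (0 1 12 13 3 11)(4 5 14)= [1, 12, 2, 11, 5, 14, 6, 7, 8, 9, 10, 0, 13, 3, 4]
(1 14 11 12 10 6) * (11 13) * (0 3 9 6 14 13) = (0 3 9 6 1 13 11 12 10 14) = [3, 13, 2, 9, 4, 5, 1, 7, 8, 6, 14, 12, 10, 11, 0]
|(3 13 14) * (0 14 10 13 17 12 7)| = |(0 14 3 17 12 7)(10 13)| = 6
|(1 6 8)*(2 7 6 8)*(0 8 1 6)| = |(0 8 6 2 7)| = 5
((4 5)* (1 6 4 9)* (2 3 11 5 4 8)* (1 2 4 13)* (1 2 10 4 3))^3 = ((1 6 8 3 11 5 9 10 4 13 2))^3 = (1 3 9 13 6 11 10 2 8 5 4)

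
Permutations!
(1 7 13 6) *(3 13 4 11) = [0, 7, 2, 13, 11, 5, 1, 4, 8, 9, 10, 3, 12, 6] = (1 7 4 11 3 13 6)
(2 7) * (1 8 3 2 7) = (1 8 3 2) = [0, 8, 1, 2, 4, 5, 6, 7, 3]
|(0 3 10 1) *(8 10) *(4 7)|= |(0 3 8 10 1)(4 7)|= 10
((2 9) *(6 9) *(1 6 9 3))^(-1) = (1 3 6)(2 9)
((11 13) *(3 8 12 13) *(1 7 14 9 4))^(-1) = (1 4 9 14 7)(3 11 13 12 8)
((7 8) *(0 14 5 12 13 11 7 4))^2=(0 5 13 7 4 14 12 11 8)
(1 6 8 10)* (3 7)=(1 6 8 10)(3 7)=[0, 6, 2, 7, 4, 5, 8, 3, 10, 9, 1]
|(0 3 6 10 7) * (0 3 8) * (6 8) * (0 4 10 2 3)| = |(0 6 2 3 8 4 10 7)| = 8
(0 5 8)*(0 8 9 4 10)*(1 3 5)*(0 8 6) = [1, 3, 2, 5, 10, 9, 0, 7, 6, 4, 8] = (0 1 3 5 9 4 10 8 6)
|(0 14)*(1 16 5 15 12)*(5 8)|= |(0 14)(1 16 8 5 15 12)|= 6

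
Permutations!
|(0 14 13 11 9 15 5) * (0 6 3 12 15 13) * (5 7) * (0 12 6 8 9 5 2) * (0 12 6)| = 20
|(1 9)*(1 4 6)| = |(1 9 4 6)| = 4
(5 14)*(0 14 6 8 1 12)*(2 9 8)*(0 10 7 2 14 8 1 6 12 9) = (0 8 6 14 5 12 10 7 2)(1 9) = [8, 9, 0, 3, 4, 12, 14, 2, 6, 1, 7, 11, 10, 13, 5]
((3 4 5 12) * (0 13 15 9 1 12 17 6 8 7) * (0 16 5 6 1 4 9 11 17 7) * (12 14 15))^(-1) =(0 8 6 4 9 3 12 13)(1 17 11 15 14)(5 16 7)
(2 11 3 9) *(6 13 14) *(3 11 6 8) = (2 6 13 14 8 3 9) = [0, 1, 6, 9, 4, 5, 13, 7, 3, 2, 10, 11, 12, 14, 8]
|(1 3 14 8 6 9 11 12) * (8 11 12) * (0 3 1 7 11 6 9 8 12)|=6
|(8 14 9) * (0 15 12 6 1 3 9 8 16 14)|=10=|(0 15 12 6 1 3 9 16 14 8)|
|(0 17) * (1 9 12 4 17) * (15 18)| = |(0 1 9 12 4 17)(15 18)| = 6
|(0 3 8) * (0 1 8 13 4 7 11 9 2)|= |(0 3 13 4 7 11 9 2)(1 8)|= 8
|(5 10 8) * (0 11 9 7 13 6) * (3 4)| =6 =|(0 11 9 7 13 6)(3 4)(5 10 8)|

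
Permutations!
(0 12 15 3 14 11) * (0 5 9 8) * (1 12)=(0 1 12 15 3 14 11 5 9 8)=[1, 12, 2, 14, 4, 9, 6, 7, 0, 8, 10, 5, 15, 13, 11, 3]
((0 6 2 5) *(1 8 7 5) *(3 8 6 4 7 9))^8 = ((0 4 7 5)(1 6 2)(3 8 9))^8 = (1 2 6)(3 9 8)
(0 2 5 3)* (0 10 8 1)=(0 2 5 3 10 8 1)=[2, 0, 5, 10, 4, 3, 6, 7, 1, 9, 8]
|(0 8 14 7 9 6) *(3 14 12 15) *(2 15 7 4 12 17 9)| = 35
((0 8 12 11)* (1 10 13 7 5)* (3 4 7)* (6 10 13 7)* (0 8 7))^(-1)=(0 10 6 4 3 13 1 5 7)(8 11 12)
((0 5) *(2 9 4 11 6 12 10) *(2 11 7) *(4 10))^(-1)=(0 5)(2 7 4 12 6 11 10 9)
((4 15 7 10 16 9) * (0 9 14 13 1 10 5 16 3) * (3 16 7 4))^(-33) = ((0 9 3)(1 10 16 14 13)(4 15)(5 7))^(-33) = (1 16 13 10 14)(4 15)(5 7)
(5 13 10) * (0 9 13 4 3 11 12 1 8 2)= (0 9 13 10 5 4 3 11 12 1 8 2)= [9, 8, 0, 11, 3, 4, 6, 7, 2, 13, 5, 12, 1, 10]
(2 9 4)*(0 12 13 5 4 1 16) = (0 12 13 5 4 2 9 1 16) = [12, 16, 9, 3, 2, 4, 6, 7, 8, 1, 10, 11, 13, 5, 14, 15, 0]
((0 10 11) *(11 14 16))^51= (0 10 14 16 11)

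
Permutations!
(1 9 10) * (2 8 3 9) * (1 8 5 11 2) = [0, 1, 5, 9, 4, 11, 6, 7, 3, 10, 8, 2] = (2 5 11)(3 9 10 8)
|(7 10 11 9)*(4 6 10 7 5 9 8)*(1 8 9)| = 8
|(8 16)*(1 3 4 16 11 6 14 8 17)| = 20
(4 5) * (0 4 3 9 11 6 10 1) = [4, 0, 2, 9, 5, 3, 10, 7, 8, 11, 1, 6] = (0 4 5 3 9 11 6 10 1)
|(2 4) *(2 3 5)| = 4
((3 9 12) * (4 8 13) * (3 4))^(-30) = (13)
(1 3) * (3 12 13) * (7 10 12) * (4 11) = [0, 7, 2, 1, 11, 5, 6, 10, 8, 9, 12, 4, 13, 3] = (1 7 10 12 13 3)(4 11)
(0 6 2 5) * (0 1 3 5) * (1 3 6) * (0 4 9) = (0 1 6 2 4 9)(3 5) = [1, 6, 4, 5, 9, 3, 2, 7, 8, 0]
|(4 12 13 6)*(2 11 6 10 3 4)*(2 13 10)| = 4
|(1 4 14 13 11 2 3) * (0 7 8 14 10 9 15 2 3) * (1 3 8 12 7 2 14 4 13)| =|(0 2)(1 13 11 8 4 10 9 15 14)(7 12)| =18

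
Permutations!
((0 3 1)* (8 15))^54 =(15)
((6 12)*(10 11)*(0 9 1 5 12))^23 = (0 6 12 5 1 9)(10 11)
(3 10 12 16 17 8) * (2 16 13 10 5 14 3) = (2 16 17 8)(3 5 14)(10 12 13) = [0, 1, 16, 5, 4, 14, 6, 7, 2, 9, 12, 11, 13, 10, 3, 15, 17, 8]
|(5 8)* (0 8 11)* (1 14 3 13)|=4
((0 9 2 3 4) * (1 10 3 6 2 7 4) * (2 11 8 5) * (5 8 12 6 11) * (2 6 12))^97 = ((12)(0 9 7 4)(1 10 3)(2 11)(5 6))^97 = (12)(0 9 7 4)(1 10 3)(2 11)(5 6)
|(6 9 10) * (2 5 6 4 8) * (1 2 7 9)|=20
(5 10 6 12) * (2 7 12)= (2 7 12 5 10 6)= [0, 1, 7, 3, 4, 10, 2, 12, 8, 9, 6, 11, 5]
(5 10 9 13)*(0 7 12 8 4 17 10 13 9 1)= (0 7 12 8 4 17 10 1)(5 13)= [7, 0, 2, 3, 17, 13, 6, 12, 4, 9, 1, 11, 8, 5, 14, 15, 16, 10]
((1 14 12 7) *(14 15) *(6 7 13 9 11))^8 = (1 7 6 11 9 13 12 14 15)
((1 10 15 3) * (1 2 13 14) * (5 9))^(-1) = ((1 10 15 3 2 13 14)(5 9))^(-1) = (1 14 13 2 3 15 10)(5 9)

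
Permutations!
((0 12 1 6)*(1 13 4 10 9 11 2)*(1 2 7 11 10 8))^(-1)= (0 6 1 8 4 13 12)(7 11)(9 10)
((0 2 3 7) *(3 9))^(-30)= ((0 2 9 3 7))^(-30)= (9)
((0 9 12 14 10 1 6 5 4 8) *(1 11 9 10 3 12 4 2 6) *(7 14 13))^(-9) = ((0 10 11 9 4 8)(2 6 5)(3 12 13 7 14))^(-9) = (0 9)(3 12 13 7 14)(4 10)(8 11)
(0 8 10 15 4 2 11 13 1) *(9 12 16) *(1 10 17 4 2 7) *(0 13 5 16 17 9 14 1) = (0 8 9 12 17 4 7)(1 13 10 15 2 11 5 16 14) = [8, 13, 11, 3, 7, 16, 6, 0, 9, 12, 15, 5, 17, 10, 1, 2, 14, 4]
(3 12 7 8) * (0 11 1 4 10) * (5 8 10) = (0 11 1 4 5 8 3 12 7 10) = [11, 4, 2, 12, 5, 8, 6, 10, 3, 9, 0, 1, 7]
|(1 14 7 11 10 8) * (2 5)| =6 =|(1 14 7 11 10 8)(2 5)|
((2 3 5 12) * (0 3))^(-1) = (0 2 12 5 3)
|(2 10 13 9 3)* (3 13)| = |(2 10 3)(9 13)| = 6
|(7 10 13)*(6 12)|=6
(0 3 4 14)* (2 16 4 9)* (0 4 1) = (0 3 9 2 16 1)(4 14) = [3, 0, 16, 9, 14, 5, 6, 7, 8, 2, 10, 11, 12, 13, 4, 15, 1]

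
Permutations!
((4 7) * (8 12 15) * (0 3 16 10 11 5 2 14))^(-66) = (0 2 11 16)(3 14 5 10)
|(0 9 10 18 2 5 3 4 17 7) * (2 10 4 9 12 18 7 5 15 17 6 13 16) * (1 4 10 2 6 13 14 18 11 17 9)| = 18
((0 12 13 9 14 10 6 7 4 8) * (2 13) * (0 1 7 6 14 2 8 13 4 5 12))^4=(14)(1 8 12 5 7)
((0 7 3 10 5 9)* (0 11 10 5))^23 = (0 3 9 10 7 5 11) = ((0 7 3 5 9 11 10))^23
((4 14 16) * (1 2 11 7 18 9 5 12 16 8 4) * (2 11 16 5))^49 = ((1 11 7 18 9 2 16)(4 14 8)(5 12))^49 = (18)(4 14 8)(5 12)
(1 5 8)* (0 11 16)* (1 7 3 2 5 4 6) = (0 11 16)(1 4 6)(2 5 8 7 3) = [11, 4, 5, 2, 6, 8, 1, 3, 7, 9, 10, 16, 12, 13, 14, 15, 0]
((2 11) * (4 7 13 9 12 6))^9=((2 11)(4 7 13 9 12 6))^9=(2 11)(4 9)(6 13)(7 12)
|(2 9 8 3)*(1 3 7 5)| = 7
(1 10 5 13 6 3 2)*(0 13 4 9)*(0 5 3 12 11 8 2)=(0 13 6 12 11 8 2 1 10 3)(4 9 5)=[13, 10, 1, 0, 9, 4, 12, 7, 2, 5, 3, 8, 11, 6]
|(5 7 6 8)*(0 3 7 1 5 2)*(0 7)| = |(0 3)(1 5)(2 7 6 8)| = 4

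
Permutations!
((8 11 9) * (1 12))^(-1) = ((1 12)(8 11 9))^(-1) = (1 12)(8 9 11)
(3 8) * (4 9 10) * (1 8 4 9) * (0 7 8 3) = (0 7 8)(1 3 4)(9 10) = [7, 3, 2, 4, 1, 5, 6, 8, 0, 10, 9]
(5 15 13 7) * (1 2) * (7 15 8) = (1 2)(5 8 7)(13 15) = [0, 2, 1, 3, 4, 8, 6, 5, 7, 9, 10, 11, 12, 15, 14, 13]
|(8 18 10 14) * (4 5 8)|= 6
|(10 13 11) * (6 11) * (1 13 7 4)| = 7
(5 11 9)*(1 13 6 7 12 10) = [0, 13, 2, 3, 4, 11, 7, 12, 8, 5, 1, 9, 10, 6] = (1 13 6 7 12 10)(5 11 9)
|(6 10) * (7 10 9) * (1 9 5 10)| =|(1 9 7)(5 10 6)| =3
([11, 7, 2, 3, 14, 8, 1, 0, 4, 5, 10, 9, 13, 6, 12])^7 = (0 12 9 6 8 7 14 11 13 5 1 4)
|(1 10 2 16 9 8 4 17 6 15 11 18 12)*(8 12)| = 42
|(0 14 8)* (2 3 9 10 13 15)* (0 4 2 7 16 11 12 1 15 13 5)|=18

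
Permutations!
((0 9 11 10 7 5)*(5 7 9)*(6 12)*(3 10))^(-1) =(0 5)(3 11 9 10)(6 12)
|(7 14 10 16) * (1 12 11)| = |(1 12 11)(7 14 10 16)| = 12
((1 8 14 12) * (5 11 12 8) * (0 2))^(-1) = ((0 2)(1 5 11 12)(8 14))^(-1) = (0 2)(1 12 11 5)(8 14)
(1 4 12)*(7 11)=(1 4 12)(7 11)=[0, 4, 2, 3, 12, 5, 6, 11, 8, 9, 10, 7, 1]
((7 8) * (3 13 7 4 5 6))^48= (3 6 5 4 8 7 13)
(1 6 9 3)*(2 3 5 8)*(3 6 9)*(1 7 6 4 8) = (1 9 5)(2 4 8)(3 7 6) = [0, 9, 4, 7, 8, 1, 3, 6, 2, 5]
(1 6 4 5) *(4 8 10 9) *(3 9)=[0, 6, 2, 9, 5, 1, 8, 7, 10, 4, 3]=(1 6 8 10 3 9 4 5)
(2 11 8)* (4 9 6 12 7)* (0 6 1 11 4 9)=(0 6 12 7 9 1 11 8 2 4)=[6, 11, 4, 3, 0, 5, 12, 9, 2, 1, 10, 8, 7]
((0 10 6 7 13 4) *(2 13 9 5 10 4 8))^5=((0 4)(2 13 8)(5 10 6 7 9))^5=(0 4)(2 8 13)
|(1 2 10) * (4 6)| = 6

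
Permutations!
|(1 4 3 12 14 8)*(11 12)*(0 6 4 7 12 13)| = 30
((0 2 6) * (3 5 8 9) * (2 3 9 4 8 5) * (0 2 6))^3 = (9)(0 2 6 3)(4 8)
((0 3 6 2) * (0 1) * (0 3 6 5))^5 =(0 5 3 1 2 6)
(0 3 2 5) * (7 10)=(0 3 2 5)(7 10)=[3, 1, 5, 2, 4, 0, 6, 10, 8, 9, 7]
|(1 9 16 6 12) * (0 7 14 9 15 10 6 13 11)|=|(0 7 14 9 16 13 11)(1 15 10 6 12)|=35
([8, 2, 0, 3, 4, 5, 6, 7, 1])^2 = (0 1)(2 8)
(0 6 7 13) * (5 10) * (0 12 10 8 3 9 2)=[6, 1, 0, 9, 4, 8, 7, 13, 3, 2, 5, 11, 10, 12]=(0 6 7 13 12 10 5 8 3 9 2)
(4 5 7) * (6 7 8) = (4 5 8 6 7) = [0, 1, 2, 3, 5, 8, 7, 4, 6]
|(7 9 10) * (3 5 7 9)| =6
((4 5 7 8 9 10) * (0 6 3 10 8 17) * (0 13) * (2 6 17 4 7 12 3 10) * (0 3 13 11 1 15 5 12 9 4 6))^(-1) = (0 2 3 13 12 4 8 9 5 15 1 11 17)(6 7 10)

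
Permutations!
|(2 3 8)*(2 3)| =2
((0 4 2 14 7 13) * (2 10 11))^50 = (0 10 2 7)(4 11 14 13)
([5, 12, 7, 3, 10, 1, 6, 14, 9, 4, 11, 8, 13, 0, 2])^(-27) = [12, 0, 2, 3, 8, 13, 6, 7, 10, 11, 9, 4, 5, 1, 14]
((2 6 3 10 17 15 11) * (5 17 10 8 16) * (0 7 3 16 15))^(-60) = ((0 7 3 8 15 11 2 6 16 5 17))^(-60) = (0 2 7 6 3 16 8 5 15 17 11)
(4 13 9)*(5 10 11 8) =(4 13 9)(5 10 11 8) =[0, 1, 2, 3, 13, 10, 6, 7, 5, 4, 11, 8, 12, 9]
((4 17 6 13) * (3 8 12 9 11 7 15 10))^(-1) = (3 10 15 7 11 9 12 8)(4 13 6 17) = ((3 8 12 9 11 7 15 10)(4 17 6 13))^(-1)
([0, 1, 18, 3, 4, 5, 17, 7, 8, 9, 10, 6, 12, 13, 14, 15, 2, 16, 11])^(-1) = [0, 1, 16, 3, 4, 5, 11, 7, 8, 9, 10, 18, 12, 13, 14, 15, 17, 6, 2]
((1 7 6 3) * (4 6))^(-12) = (1 6 7 3 4) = ((1 7 4 6 3))^(-12)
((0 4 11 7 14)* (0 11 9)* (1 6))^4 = (0 4 9)(7 14 11) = ((0 4 9)(1 6)(7 14 11))^4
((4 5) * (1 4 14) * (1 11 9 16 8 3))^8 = ((1 4 5 14 11 9 16 8 3))^8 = (1 3 8 16 9 11 14 5 4)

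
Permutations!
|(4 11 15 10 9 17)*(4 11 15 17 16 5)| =6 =|(4 15 10 9 16 5)(11 17)|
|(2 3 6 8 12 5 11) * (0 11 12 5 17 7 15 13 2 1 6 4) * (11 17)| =|(0 17 7 15 13 2 3 4)(1 6 8 5 12 11)| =24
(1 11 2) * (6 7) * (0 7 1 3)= (0 7 6 1 11 2 3)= [7, 11, 3, 0, 4, 5, 1, 6, 8, 9, 10, 2]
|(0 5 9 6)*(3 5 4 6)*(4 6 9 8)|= 10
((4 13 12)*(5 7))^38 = (4 12 13)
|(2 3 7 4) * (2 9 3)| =|(3 7 4 9)| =4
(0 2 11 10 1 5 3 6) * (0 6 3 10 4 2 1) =[1, 5, 11, 3, 2, 10, 6, 7, 8, 9, 0, 4] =(0 1 5 10)(2 11 4)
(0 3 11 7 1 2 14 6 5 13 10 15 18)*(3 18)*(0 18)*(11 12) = (18)(1 2 14 6 5 13 10 15 3 12 11 7) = [0, 2, 14, 12, 4, 13, 5, 1, 8, 9, 15, 7, 11, 10, 6, 3, 16, 17, 18]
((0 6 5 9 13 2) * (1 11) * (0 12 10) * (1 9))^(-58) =(0 5 11 13 12)(1 9 2 10 6)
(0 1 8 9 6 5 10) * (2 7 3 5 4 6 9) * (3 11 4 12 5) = (0 1 8 2 7 11 4 6 12 5 10) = [1, 8, 7, 3, 6, 10, 12, 11, 2, 9, 0, 4, 5]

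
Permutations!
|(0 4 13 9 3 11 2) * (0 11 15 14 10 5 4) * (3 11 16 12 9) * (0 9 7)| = 7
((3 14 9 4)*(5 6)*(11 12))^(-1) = (3 4 9 14)(5 6)(11 12)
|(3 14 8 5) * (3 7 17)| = |(3 14 8 5 7 17)| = 6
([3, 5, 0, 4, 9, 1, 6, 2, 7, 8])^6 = (0 2 7 8 9 4 3)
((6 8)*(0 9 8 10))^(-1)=(0 10 6 8 9)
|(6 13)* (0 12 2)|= |(0 12 2)(6 13)|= 6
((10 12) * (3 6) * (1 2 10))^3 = (1 12 10 2)(3 6)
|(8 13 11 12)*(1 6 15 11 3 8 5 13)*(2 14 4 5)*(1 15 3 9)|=|(1 6 3 8 15 11 12 2 14 4 5 13 9)|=13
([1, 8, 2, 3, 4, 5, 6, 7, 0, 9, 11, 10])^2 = [8, 0, 2, 3, 4, 5, 6, 7, 1, 9, 10, 11]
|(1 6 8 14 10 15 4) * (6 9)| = |(1 9 6 8 14 10 15 4)| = 8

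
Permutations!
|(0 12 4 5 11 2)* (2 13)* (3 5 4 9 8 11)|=14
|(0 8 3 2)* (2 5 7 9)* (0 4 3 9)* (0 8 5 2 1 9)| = 12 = |(0 5 7 8)(1 9)(2 4 3)|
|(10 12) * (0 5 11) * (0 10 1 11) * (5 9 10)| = |(0 9 10 12 1 11 5)| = 7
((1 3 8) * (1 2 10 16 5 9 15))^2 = ((1 3 8 2 10 16 5 9 15))^2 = (1 8 10 5 15 3 2 16 9)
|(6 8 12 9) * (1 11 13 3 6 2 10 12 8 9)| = 9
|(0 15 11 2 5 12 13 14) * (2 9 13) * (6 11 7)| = 24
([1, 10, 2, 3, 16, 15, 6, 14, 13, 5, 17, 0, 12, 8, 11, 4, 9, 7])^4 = [7, 14, 2, 3, 15, 9, 6, 1, 8, 16, 11, 17, 12, 13, 10, 5, 4, 0]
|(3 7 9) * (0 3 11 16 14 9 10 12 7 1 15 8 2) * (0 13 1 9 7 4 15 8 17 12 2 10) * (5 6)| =140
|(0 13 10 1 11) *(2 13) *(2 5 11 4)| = 15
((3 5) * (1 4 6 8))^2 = (1 6)(4 8)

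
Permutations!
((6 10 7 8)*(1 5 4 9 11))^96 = ((1 5 4 9 11)(6 10 7 8))^96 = (1 5 4 9 11)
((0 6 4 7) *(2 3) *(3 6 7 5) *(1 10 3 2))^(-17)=((0 7)(1 10 3)(2 6 4 5))^(-17)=(0 7)(1 10 3)(2 5 4 6)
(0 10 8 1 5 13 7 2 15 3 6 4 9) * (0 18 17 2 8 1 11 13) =(0 10 1 5)(2 15 3 6 4 9 18 17)(7 8 11 13) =[10, 5, 15, 6, 9, 0, 4, 8, 11, 18, 1, 13, 12, 7, 14, 3, 16, 2, 17]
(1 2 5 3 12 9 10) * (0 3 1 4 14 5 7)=(0 3 12 9 10 4 14 5 1 2 7)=[3, 2, 7, 12, 14, 1, 6, 0, 8, 10, 4, 11, 9, 13, 5]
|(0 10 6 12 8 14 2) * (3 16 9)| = 21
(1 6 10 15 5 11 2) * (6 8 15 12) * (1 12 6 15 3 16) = (1 8 3 16)(2 12 15 5 11)(6 10) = [0, 8, 12, 16, 4, 11, 10, 7, 3, 9, 6, 2, 15, 13, 14, 5, 1]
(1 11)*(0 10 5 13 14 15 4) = [10, 11, 2, 3, 0, 13, 6, 7, 8, 9, 5, 1, 12, 14, 15, 4] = (0 10 5 13 14 15 4)(1 11)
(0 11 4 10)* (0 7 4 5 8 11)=(4 10 7)(5 8 11)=[0, 1, 2, 3, 10, 8, 6, 4, 11, 9, 7, 5]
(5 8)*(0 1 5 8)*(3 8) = (0 1 5)(3 8) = [1, 5, 2, 8, 4, 0, 6, 7, 3]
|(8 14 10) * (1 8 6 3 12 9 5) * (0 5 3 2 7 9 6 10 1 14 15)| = 6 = |(0 5 14 1 8 15)(2 7 9 3 12 6)|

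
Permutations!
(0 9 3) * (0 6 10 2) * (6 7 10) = [9, 1, 0, 7, 4, 5, 6, 10, 8, 3, 2] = (0 9 3 7 10 2)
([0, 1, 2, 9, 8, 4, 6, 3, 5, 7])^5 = (3 7 9)(4 5 8)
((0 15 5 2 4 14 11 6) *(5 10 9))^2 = (0 10 5 4 11)(2 14 6 15 9)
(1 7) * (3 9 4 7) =(1 3 9 4 7) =[0, 3, 2, 9, 7, 5, 6, 1, 8, 4]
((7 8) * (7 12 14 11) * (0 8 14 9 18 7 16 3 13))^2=((0 8 12 9 18 7 14 11 16 3 13))^2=(0 12 18 14 16 13 8 9 7 11 3)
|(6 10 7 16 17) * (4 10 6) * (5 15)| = |(4 10 7 16 17)(5 15)| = 10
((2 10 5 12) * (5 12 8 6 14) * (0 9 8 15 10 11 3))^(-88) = (0 12 14)(2 5 9)(3 10 6)(8 11 15)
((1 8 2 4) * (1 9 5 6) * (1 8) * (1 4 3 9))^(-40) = ((1 4)(2 3 9 5 6 8))^(-40) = (2 9 6)(3 5 8)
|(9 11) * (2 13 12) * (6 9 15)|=12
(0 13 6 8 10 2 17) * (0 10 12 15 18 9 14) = (0 13 6 8 12 15 18 9 14)(2 17 10) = [13, 1, 17, 3, 4, 5, 8, 7, 12, 14, 2, 11, 15, 6, 0, 18, 16, 10, 9]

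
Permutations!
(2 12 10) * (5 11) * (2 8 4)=(2 12 10 8 4)(5 11)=[0, 1, 12, 3, 2, 11, 6, 7, 4, 9, 8, 5, 10]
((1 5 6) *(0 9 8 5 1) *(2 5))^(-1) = (0 6 5 2 8 9)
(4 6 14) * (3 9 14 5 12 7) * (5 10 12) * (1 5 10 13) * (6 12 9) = [0, 5, 2, 6, 12, 10, 13, 3, 8, 14, 9, 11, 7, 1, 4] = (1 5 10 9 14 4 12 7 3 6 13)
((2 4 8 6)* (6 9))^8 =((2 4 8 9 6))^8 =(2 9 4 6 8)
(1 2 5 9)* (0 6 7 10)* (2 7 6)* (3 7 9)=(0 2 5 3 7 10)(1 9)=[2, 9, 5, 7, 4, 3, 6, 10, 8, 1, 0]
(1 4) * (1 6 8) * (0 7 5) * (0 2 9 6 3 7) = (1 4 3 7 5 2 9 6 8) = [0, 4, 9, 7, 3, 2, 8, 5, 1, 6]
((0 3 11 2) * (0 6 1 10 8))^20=(0 6)(1 3)(2 8)(10 11)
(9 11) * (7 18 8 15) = (7 18 8 15)(9 11) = [0, 1, 2, 3, 4, 5, 6, 18, 15, 11, 10, 9, 12, 13, 14, 7, 16, 17, 8]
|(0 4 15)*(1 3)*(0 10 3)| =|(0 4 15 10 3 1)| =6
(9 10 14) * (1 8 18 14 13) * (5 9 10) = (1 8 18 14 10 13)(5 9) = [0, 8, 2, 3, 4, 9, 6, 7, 18, 5, 13, 11, 12, 1, 10, 15, 16, 17, 14]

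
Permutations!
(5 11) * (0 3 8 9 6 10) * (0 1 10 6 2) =[3, 10, 0, 8, 4, 11, 6, 7, 9, 2, 1, 5] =(0 3 8 9 2)(1 10)(5 11)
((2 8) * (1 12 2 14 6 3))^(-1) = ((1 12 2 8 14 6 3))^(-1) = (1 3 6 14 8 2 12)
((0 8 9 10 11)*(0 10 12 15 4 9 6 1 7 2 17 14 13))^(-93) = (0 17 1)(2 6 13)(4 15 12 9)(7 8 14)(10 11)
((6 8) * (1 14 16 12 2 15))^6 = ((1 14 16 12 2 15)(6 8))^6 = (16)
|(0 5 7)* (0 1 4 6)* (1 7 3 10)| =|(0 5 3 10 1 4 6)| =7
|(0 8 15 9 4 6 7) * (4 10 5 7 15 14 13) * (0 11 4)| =|(0 8 14 13)(4 6 15 9 10 5 7 11)| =8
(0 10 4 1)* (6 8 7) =(0 10 4 1)(6 8 7) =[10, 0, 2, 3, 1, 5, 8, 6, 7, 9, 4]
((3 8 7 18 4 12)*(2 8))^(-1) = ((2 8 7 18 4 12 3))^(-1) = (2 3 12 4 18 7 8)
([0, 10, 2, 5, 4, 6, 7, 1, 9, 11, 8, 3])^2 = [0, 8, 2, 6, 4, 7, 1, 10, 11, 3, 9, 5]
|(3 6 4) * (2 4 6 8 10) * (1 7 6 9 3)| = 9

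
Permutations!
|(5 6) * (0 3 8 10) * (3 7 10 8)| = |(0 7 10)(5 6)| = 6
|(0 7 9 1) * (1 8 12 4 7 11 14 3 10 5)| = |(0 11 14 3 10 5 1)(4 7 9 8 12)| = 35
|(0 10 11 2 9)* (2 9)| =4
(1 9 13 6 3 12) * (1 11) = (1 9 13 6 3 12 11) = [0, 9, 2, 12, 4, 5, 3, 7, 8, 13, 10, 1, 11, 6]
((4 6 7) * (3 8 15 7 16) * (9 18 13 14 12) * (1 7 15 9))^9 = ((1 7 4 6 16 3 8 9 18 13 14 12))^9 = (1 13 8 6)(3 4 12 18)(7 14 9 16)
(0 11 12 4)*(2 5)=(0 11 12 4)(2 5)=[11, 1, 5, 3, 0, 2, 6, 7, 8, 9, 10, 12, 4]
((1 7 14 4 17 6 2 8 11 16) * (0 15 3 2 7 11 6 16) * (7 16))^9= (4 17 7 14)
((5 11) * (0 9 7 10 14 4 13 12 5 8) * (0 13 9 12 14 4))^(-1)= (0 14 13 8 11 5 12)(4 10 7 9)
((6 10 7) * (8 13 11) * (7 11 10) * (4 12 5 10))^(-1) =(4 13 8 11 10 5 12)(6 7)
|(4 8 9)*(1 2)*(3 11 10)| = |(1 2)(3 11 10)(4 8 9)| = 6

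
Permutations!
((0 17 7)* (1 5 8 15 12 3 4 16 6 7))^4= ((0 17 1 5 8 15 12 3 4 16 6 7))^4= (0 8 4)(1 12 6)(3 7 5)(15 16 17)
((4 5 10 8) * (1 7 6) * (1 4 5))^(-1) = (1 4 6 7)(5 8 10)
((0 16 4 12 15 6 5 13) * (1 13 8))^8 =(0 1 5 15 4)(6 12 16 13 8)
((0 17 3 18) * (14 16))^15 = ((0 17 3 18)(14 16))^15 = (0 18 3 17)(14 16)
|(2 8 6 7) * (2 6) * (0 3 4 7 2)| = 7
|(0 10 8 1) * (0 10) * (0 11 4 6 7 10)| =8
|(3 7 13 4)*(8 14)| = |(3 7 13 4)(8 14)| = 4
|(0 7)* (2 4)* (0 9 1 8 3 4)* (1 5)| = 9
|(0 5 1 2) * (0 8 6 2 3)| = |(0 5 1 3)(2 8 6)| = 12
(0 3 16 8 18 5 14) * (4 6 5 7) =(0 3 16 8 18 7 4 6 5 14) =[3, 1, 2, 16, 6, 14, 5, 4, 18, 9, 10, 11, 12, 13, 0, 15, 8, 17, 7]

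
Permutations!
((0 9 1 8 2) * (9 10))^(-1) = (0 2 8 1 9 10)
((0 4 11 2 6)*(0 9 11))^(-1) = (0 4)(2 11 9 6)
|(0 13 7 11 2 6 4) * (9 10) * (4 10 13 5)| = |(0 5 4)(2 6 10 9 13 7 11)| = 21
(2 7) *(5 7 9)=(2 9 5 7)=[0, 1, 9, 3, 4, 7, 6, 2, 8, 5]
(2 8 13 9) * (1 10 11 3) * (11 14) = [0, 10, 8, 1, 4, 5, 6, 7, 13, 2, 14, 3, 12, 9, 11] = (1 10 14 11 3)(2 8 13 9)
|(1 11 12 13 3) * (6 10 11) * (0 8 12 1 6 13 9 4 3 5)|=|(0 8 12 9 4 3 6 10 11 1 13 5)|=12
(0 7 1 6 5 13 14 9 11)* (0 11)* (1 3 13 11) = (0 7 3 13 14 9)(1 6 5 11) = [7, 6, 2, 13, 4, 11, 5, 3, 8, 0, 10, 1, 12, 14, 9]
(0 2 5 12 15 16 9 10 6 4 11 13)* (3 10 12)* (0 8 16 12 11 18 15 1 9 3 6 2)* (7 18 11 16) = (1 9 16 3 10 2 5 6 4 11 13 8 7 18 15 12) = [0, 9, 5, 10, 11, 6, 4, 18, 7, 16, 2, 13, 1, 8, 14, 12, 3, 17, 15]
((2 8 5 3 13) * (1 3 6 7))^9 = (1 3 13 2 8 5 6 7)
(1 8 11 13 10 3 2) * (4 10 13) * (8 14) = (1 14 8 11 4 10 3 2) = [0, 14, 1, 2, 10, 5, 6, 7, 11, 9, 3, 4, 12, 13, 8]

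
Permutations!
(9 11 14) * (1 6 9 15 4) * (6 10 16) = (1 10 16 6 9 11 14 15 4) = [0, 10, 2, 3, 1, 5, 9, 7, 8, 11, 16, 14, 12, 13, 15, 4, 6]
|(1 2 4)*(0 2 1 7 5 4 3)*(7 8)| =12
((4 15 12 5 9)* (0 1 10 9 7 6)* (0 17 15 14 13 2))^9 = (0 1 10 9 4 14 13 2)(5 17)(6 12)(7 15)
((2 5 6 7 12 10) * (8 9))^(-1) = (2 10 12 7 6 5)(8 9)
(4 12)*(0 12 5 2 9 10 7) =(0 12 4 5 2 9 10 7) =[12, 1, 9, 3, 5, 2, 6, 0, 8, 10, 7, 11, 4]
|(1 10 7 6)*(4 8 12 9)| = |(1 10 7 6)(4 8 12 9)| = 4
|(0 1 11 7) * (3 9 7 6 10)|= 8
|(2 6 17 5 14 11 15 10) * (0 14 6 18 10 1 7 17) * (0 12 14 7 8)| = |(0 7 17 5 6 12 14 11 15 1 8)(2 18 10)| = 33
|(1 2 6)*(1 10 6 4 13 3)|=|(1 2 4 13 3)(6 10)|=10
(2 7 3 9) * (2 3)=(2 7)(3 9)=[0, 1, 7, 9, 4, 5, 6, 2, 8, 3]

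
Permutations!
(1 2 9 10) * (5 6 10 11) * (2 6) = (1 6 10)(2 9 11 5) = [0, 6, 9, 3, 4, 2, 10, 7, 8, 11, 1, 5]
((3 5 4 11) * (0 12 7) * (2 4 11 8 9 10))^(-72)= ((0 12 7)(2 4 8 9 10)(3 5 11))^(-72)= (12)(2 9 4 10 8)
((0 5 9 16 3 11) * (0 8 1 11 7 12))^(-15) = (0 12 7 3 16 9 5)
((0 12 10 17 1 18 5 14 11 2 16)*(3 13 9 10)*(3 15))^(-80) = ((0 12 15 3 13 9 10 17 1 18 5 14 11 2 16))^(-80) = (0 5 9)(1 3 2)(10 12 14)(11 17 15)(13 16 18)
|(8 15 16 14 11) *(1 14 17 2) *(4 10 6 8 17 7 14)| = |(1 4 10 6 8 15 16 7 14 11 17 2)| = 12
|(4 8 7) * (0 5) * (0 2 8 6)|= |(0 5 2 8 7 4 6)|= 7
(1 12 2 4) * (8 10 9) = [0, 12, 4, 3, 1, 5, 6, 7, 10, 8, 9, 11, 2] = (1 12 2 4)(8 10 9)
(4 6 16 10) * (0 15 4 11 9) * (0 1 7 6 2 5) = (0 15 4 2 5)(1 7 6 16 10 11 9) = [15, 7, 5, 3, 2, 0, 16, 6, 8, 1, 11, 9, 12, 13, 14, 4, 10]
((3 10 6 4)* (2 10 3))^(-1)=((2 10 6 4))^(-1)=(2 4 6 10)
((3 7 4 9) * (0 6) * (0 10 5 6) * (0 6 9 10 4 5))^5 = ((0 6 4 10)(3 7 5 9))^5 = (0 6 4 10)(3 7 5 9)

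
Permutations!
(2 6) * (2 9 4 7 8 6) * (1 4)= (1 4 7 8 6 9)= [0, 4, 2, 3, 7, 5, 9, 8, 6, 1]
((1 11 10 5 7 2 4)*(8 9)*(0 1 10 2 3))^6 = (0 5 2)(1 7 4)(3 10 11)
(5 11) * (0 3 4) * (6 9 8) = (0 3 4)(5 11)(6 9 8) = [3, 1, 2, 4, 0, 11, 9, 7, 6, 8, 10, 5]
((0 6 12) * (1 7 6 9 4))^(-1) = (0 12 6 7 1 4 9)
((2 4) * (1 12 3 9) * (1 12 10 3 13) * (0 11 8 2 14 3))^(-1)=(0 10 1 13 12 9 3 14 4 2 8 11)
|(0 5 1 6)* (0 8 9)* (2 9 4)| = |(0 5 1 6 8 4 2 9)| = 8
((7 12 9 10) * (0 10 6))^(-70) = ((0 10 7 12 9 6))^(-70) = (0 7 9)(6 10 12)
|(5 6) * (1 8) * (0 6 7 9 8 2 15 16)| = |(0 6 5 7 9 8 1 2 15 16)| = 10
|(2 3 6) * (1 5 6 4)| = 6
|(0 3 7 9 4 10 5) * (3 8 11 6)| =|(0 8 11 6 3 7 9 4 10 5)| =10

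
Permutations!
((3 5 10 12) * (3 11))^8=(3 12 5 11 10)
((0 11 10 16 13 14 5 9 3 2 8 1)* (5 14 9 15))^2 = (0 10 13 3 8)(1 11 16 9 2)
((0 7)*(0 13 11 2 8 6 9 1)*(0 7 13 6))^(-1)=((0 13 11 2 8)(1 7 6 9))^(-1)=(0 8 2 11 13)(1 9 6 7)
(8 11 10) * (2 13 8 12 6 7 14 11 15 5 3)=[0, 1, 13, 2, 4, 3, 7, 14, 15, 9, 12, 10, 6, 8, 11, 5]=(2 13 8 15 5 3)(6 7 14 11 10 12)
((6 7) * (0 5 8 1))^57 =((0 5 8 1)(6 7))^57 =(0 5 8 1)(6 7)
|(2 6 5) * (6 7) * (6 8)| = |(2 7 8 6 5)| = 5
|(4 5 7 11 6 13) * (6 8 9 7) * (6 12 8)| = 9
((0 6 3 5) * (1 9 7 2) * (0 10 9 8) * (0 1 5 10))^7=(0 5 2 7 9 10 3 6)(1 8)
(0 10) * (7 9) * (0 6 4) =(0 10 6 4)(7 9) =[10, 1, 2, 3, 0, 5, 4, 9, 8, 7, 6]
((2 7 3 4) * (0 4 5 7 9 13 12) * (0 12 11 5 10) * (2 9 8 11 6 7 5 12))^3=(0 13 3 4 6 10 9 7)(2 12 11 8)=((0 4 9 13 6 7 3 10)(2 8 11 12))^3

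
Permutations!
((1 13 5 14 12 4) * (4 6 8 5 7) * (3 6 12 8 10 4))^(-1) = ((1 13 7 3 6 10 4)(5 14 8))^(-1) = (1 4 10 6 3 7 13)(5 8 14)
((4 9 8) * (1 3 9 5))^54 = ((1 3 9 8 4 5))^54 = (9)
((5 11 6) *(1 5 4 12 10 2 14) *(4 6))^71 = (1 14 2 10 12 4 11 5)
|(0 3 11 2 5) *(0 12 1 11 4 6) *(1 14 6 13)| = 11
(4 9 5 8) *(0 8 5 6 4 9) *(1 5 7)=(0 8 9 6 4)(1 5 7)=[8, 5, 2, 3, 0, 7, 4, 1, 9, 6]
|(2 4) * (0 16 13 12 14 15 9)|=14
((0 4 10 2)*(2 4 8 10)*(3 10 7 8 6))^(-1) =(0 2 4 10 3 6)(7 8)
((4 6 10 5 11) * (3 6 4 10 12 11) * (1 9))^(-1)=(1 9)(3 5 10 11 12 6)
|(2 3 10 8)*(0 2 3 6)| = |(0 2 6)(3 10 8)| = 3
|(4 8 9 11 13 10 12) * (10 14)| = 8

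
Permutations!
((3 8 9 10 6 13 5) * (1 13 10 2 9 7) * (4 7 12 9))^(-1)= (1 7 4 2 9 12 8 3 5 13)(6 10)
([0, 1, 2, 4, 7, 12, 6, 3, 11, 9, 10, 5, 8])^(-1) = (3 7 4)(5 11 8 12)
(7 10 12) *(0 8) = (0 8)(7 10 12) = [8, 1, 2, 3, 4, 5, 6, 10, 0, 9, 12, 11, 7]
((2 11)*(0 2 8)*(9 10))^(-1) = (0 8 11 2)(9 10)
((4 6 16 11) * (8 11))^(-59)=((4 6 16 8 11))^(-59)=(4 6 16 8 11)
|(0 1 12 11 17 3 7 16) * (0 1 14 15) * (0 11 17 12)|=10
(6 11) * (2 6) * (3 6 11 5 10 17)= (2 11)(3 6 5 10 17)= [0, 1, 11, 6, 4, 10, 5, 7, 8, 9, 17, 2, 12, 13, 14, 15, 16, 3]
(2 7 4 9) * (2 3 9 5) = (2 7 4 5)(3 9) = [0, 1, 7, 9, 5, 2, 6, 4, 8, 3]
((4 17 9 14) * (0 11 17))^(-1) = ((0 11 17 9 14 4))^(-1) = (0 4 14 9 17 11)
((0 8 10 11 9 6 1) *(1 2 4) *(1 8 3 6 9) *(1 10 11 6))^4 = (0 3 1)(2 10 8)(4 6 11)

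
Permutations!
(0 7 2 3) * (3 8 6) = (0 7 2 8 6 3) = [7, 1, 8, 0, 4, 5, 3, 2, 6]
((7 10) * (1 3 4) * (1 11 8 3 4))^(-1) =(1 3 8 11 4)(7 10)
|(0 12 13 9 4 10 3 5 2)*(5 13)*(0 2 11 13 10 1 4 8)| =14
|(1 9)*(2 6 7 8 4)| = |(1 9)(2 6 7 8 4)| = 10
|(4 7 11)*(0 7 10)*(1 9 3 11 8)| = |(0 7 8 1 9 3 11 4 10)| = 9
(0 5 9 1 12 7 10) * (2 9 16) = (0 5 16 2 9 1 12 7 10) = [5, 12, 9, 3, 4, 16, 6, 10, 8, 1, 0, 11, 7, 13, 14, 15, 2]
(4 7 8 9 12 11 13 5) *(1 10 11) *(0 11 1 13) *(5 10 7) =(0 11)(1 7 8 9 12 13 10)(4 5) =[11, 7, 2, 3, 5, 4, 6, 8, 9, 12, 1, 0, 13, 10]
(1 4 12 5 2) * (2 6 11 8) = [0, 4, 1, 3, 12, 6, 11, 7, 2, 9, 10, 8, 5] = (1 4 12 5 6 11 8 2)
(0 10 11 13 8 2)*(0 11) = (0 10)(2 11 13 8) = [10, 1, 11, 3, 4, 5, 6, 7, 2, 9, 0, 13, 12, 8]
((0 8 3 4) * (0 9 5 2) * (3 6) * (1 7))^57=((0 8 6 3 4 9 5 2)(1 7))^57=(0 8 6 3 4 9 5 2)(1 7)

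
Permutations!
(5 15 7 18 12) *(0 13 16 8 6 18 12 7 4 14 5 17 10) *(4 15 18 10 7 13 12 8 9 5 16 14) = (0 12 17 7 8 6 10)(5 18 13 14 16 9) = [12, 1, 2, 3, 4, 18, 10, 8, 6, 5, 0, 11, 17, 14, 16, 15, 9, 7, 13]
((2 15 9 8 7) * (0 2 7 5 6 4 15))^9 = (0 2)(4 8)(5 15)(6 9)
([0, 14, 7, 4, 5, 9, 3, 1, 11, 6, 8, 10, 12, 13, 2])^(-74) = (1 2)(3 4 5 9 6)(7 14)(8 11 10)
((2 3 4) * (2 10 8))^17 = (2 4 8 3 10)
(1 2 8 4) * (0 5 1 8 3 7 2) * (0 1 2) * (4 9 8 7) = (0 5 2 3 4 7)(8 9) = [5, 1, 3, 4, 7, 2, 6, 0, 9, 8]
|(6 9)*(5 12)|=2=|(5 12)(6 9)|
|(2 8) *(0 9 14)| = |(0 9 14)(2 8)| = 6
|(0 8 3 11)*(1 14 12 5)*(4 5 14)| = |(0 8 3 11)(1 4 5)(12 14)| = 12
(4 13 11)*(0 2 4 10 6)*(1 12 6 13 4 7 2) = (0 1 12 6)(2 7)(10 13 11) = [1, 12, 7, 3, 4, 5, 0, 2, 8, 9, 13, 10, 6, 11]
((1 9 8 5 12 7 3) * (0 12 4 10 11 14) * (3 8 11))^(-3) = (0 9 10 8)(1 4 7 14)(3 5 12 11)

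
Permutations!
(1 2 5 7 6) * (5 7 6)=(1 2 7 5 6)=[0, 2, 7, 3, 4, 6, 1, 5]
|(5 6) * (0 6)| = 3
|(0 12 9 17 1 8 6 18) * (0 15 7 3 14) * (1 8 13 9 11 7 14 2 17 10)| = 12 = |(0 12 11 7 3 2 17 8 6 18 15 14)(1 13 9 10)|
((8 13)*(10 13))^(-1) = ((8 10 13))^(-1) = (8 13 10)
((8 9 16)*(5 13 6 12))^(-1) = ((5 13 6 12)(8 9 16))^(-1) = (5 12 6 13)(8 16 9)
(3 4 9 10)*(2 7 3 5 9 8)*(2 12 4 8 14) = (2 7 3 8 12 4 14)(5 9 10) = [0, 1, 7, 8, 14, 9, 6, 3, 12, 10, 5, 11, 4, 13, 2]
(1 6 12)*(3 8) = (1 6 12)(3 8) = [0, 6, 2, 8, 4, 5, 12, 7, 3, 9, 10, 11, 1]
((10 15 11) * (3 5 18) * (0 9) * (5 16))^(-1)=(0 9)(3 18 5 16)(10 11 15)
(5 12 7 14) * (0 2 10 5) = (0 2 10 5 12 7 14) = [2, 1, 10, 3, 4, 12, 6, 14, 8, 9, 5, 11, 7, 13, 0]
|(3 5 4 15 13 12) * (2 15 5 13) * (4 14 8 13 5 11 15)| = |(2 4 11 15)(3 5 14 8 13 12)| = 12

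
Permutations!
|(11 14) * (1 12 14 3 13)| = 6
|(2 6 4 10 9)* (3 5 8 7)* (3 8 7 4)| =9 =|(2 6 3 5 7 8 4 10 9)|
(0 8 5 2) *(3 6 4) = (0 8 5 2)(3 6 4) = [8, 1, 0, 6, 3, 2, 4, 7, 5]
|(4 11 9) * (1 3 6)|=3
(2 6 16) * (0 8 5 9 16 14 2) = (0 8 5 9 16)(2 6 14) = [8, 1, 6, 3, 4, 9, 14, 7, 5, 16, 10, 11, 12, 13, 2, 15, 0]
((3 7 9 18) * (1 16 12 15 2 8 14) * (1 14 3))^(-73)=(1 7 2 16 9 8 12 18 3 15)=((1 16 12 15 2 8 3 7 9 18))^(-73)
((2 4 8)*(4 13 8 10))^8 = ((2 13 8)(4 10))^8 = (2 8 13)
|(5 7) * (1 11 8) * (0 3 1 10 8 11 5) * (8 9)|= 15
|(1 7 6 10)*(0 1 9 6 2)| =|(0 1 7 2)(6 10 9)| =12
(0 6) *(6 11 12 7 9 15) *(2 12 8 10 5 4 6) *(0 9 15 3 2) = [11, 1, 12, 2, 6, 4, 9, 15, 10, 3, 5, 8, 7, 13, 14, 0] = (0 11 8 10 5 4 6 9 3 2 12 7 15)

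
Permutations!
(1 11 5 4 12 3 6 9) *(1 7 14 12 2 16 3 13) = [0, 11, 16, 6, 2, 4, 9, 14, 8, 7, 10, 5, 13, 1, 12, 15, 3] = (1 11 5 4 2 16 3 6 9 7 14 12 13)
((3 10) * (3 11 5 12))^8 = ((3 10 11 5 12))^8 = (3 5 10 12 11)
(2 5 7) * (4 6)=(2 5 7)(4 6)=[0, 1, 5, 3, 6, 7, 4, 2]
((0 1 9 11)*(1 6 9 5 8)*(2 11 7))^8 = ((0 6 9 7 2 11)(1 5 8))^8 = (0 9 2)(1 8 5)(6 7 11)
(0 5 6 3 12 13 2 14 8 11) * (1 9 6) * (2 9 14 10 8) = [5, 14, 10, 12, 4, 1, 3, 7, 11, 6, 8, 0, 13, 9, 2] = (0 5 1 14 2 10 8 11)(3 12 13 9 6)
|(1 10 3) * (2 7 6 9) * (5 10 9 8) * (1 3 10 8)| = |(10)(1 9 2 7 6)(5 8)| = 10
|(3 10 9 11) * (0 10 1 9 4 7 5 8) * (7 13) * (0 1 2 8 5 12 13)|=6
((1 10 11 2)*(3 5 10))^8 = ((1 3 5 10 11 2))^8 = (1 5 11)(2 3 10)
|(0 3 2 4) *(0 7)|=|(0 3 2 4 7)|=5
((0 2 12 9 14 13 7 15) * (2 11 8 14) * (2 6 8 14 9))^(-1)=(0 15 7 13 14 11)(2 12)(6 9 8)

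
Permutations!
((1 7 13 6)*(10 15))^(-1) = (1 6 13 7)(10 15)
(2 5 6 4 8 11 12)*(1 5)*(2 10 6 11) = [0, 5, 1, 3, 8, 11, 4, 7, 2, 9, 6, 12, 10] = (1 5 11 12 10 6 4 8 2)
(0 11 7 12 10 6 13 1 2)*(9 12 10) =(0 11 7 10 6 13 1 2)(9 12) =[11, 2, 0, 3, 4, 5, 13, 10, 8, 12, 6, 7, 9, 1]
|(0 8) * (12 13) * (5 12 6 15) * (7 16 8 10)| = |(0 10 7 16 8)(5 12 13 6 15)| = 5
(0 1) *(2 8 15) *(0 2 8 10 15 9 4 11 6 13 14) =(0 1 2 10 15 8 9 4 11 6 13 14) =[1, 2, 10, 3, 11, 5, 13, 7, 9, 4, 15, 6, 12, 14, 0, 8]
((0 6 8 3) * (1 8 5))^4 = (0 8 5)(1 6 3)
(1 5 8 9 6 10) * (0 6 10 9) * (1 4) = (0 6 9 10 4 1 5 8) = [6, 5, 2, 3, 1, 8, 9, 7, 0, 10, 4]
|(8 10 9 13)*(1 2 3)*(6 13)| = |(1 2 3)(6 13 8 10 9)| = 15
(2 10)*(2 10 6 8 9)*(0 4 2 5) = (10)(0 4 2 6 8 9 5) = [4, 1, 6, 3, 2, 0, 8, 7, 9, 5, 10]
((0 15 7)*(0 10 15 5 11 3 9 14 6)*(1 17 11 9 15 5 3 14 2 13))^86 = (0 15 10 9 13 17 14)(1 11 6 3 7 5 2)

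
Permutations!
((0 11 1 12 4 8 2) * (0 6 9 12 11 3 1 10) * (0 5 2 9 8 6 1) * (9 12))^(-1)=(0 3)(1 2 5 10 11)(4 12 8 6)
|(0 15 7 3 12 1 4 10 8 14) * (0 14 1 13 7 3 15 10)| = 5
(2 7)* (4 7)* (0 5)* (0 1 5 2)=(0 2 4 7)(1 5)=[2, 5, 4, 3, 7, 1, 6, 0]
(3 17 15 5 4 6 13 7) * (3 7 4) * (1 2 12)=[0, 2, 12, 17, 6, 3, 13, 7, 8, 9, 10, 11, 1, 4, 14, 5, 16, 15]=(1 2 12)(3 17 15 5)(4 6 13)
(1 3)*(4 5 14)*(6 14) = (1 3)(4 5 6 14) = [0, 3, 2, 1, 5, 6, 14, 7, 8, 9, 10, 11, 12, 13, 4]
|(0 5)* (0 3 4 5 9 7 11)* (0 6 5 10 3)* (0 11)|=3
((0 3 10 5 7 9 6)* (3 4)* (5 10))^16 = ((10)(0 4 3 5 7 9 6))^16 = (10)(0 3 7 6 4 5 9)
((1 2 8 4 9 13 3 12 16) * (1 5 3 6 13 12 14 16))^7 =(1 2 8 4 9 12)(3 5 16 14)(6 13)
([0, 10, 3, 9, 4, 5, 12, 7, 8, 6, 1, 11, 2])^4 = (2 12 6 9 3)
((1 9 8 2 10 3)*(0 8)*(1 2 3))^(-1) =(0 9 1 10 2 3 8)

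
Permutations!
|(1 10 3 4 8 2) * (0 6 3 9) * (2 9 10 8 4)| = 7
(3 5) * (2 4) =(2 4)(3 5) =[0, 1, 4, 5, 2, 3]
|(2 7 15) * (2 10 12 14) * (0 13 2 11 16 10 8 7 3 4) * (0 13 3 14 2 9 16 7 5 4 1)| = |(0 3 1)(2 14 11 7 15 8 5 4 13 9 16 10 12)| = 39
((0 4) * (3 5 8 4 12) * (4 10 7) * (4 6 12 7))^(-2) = (0 10 5 12 7 4 8 3 6)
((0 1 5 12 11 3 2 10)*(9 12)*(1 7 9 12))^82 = ((0 7 9 1 5 12 11 3 2 10))^82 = (0 9 5 11 2)(1 12 3 10 7)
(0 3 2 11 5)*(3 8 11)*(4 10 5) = (0 8 11 4 10 5)(2 3) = [8, 1, 3, 2, 10, 0, 6, 7, 11, 9, 5, 4]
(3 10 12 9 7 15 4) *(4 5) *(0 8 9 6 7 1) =(0 8 9 1)(3 10 12 6 7 15 5 4) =[8, 0, 2, 10, 3, 4, 7, 15, 9, 1, 12, 11, 6, 13, 14, 5]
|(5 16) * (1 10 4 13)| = 4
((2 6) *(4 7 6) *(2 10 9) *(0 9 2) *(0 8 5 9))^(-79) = ((2 4 7 6 10)(5 9 8))^(-79) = (2 4 7 6 10)(5 8 9)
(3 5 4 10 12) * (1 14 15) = [0, 14, 2, 5, 10, 4, 6, 7, 8, 9, 12, 11, 3, 13, 15, 1] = (1 14 15)(3 5 4 10 12)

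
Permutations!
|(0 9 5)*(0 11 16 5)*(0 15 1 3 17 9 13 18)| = 15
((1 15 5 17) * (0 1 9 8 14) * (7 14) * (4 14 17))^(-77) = (0 1 15 5 4 14)(7 8 9 17)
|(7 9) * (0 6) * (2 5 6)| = 4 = |(0 2 5 6)(7 9)|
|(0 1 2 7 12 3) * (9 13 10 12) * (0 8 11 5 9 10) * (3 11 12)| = 12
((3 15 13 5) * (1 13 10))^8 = ((1 13 5 3 15 10))^8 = (1 5 15)(3 10 13)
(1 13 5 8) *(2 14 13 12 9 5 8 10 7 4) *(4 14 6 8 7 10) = [0, 12, 6, 3, 2, 4, 8, 14, 1, 5, 10, 11, 9, 7, 13] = (1 12 9 5 4 2 6 8)(7 14 13)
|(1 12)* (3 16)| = |(1 12)(3 16)| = 2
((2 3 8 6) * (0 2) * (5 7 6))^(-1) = ((0 2 3 8 5 7 6))^(-1) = (0 6 7 5 8 3 2)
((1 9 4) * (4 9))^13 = ((9)(1 4))^13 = (9)(1 4)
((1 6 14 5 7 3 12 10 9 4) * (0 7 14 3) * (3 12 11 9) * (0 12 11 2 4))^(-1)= (0 9 11 6 1 4 2 3 10 12 7)(5 14)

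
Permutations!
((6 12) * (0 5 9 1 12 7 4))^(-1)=(0 4 7 6 12 1 9 5)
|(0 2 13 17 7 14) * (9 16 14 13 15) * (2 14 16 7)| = 6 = |(0 14)(2 15 9 7 13 17)|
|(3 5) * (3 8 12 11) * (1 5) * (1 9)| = |(1 5 8 12 11 3 9)| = 7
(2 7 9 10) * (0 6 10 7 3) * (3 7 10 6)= (0 3)(2 7 9 10)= [3, 1, 7, 0, 4, 5, 6, 9, 8, 10, 2]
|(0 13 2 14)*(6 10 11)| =|(0 13 2 14)(6 10 11)| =12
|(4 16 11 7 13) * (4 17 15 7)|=|(4 16 11)(7 13 17 15)|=12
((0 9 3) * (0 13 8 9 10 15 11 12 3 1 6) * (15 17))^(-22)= ((0 10 17 15 11 12 3 13 8 9 1 6))^(-22)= (0 17 11 3 8 1)(6 10 15 12 13 9)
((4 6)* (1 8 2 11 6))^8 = ((1 8 2 11 6 4))^8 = (1 2 6)(4 8 11)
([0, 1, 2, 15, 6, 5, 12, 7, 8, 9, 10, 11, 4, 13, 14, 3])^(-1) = [0, 1, 2, 15, 12, 5, 4, 7, 8, 9, 10, 11, 6, 13, 14, 3]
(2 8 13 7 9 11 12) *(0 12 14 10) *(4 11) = (0 12 2 8 13 7 9 4 11 14 10) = [12, 1, 8, 3, 11, 5, 6, 9, 13, 4, 0, 14, 2, 7, 10]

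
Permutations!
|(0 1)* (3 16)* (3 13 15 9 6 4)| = 14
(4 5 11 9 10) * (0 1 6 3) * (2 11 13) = (0 1 6 3)(2 11 9 10 4 5 13) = [1, 6, 11, 0, 5, 13, 3, 7, 8, 10, 4, 9, 12, 2]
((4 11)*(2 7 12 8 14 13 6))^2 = ((2 7 12 8 14 13 6)(4 11))^2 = (2 12 14 6 7 8 13)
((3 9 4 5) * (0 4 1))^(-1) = ((0 4 5 3 9 1))^(-1) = (0 1 9 3 5 4)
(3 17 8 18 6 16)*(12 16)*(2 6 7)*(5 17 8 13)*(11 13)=(2 6 12 16 3 8 18 7)(5 17 11 13)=[0, 1, 6, 8, 4, 17, 12, 2, 18, 9, 10, 13, 16, 5, 14, 15, 3, 11, 7]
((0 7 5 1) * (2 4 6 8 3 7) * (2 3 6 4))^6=(8)(0 3 7 5 1)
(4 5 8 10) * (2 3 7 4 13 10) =(2 3 7 4 5 8)(10 13) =[0, 1, 3, 7, 5, 8, 6, 4, 2, 9, 13, 11, 12, 10]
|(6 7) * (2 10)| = 2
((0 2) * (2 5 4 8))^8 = (0 8 5 2 4)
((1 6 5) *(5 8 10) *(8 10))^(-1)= ((1 6 10 5))^(-1)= (1 5 10 6)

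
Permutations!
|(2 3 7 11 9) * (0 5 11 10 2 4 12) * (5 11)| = |(0 11 9 4 12)(2 3 7 10)| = 20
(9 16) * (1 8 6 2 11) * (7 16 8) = (1 7 16 9 8 6 2 11) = [0, 7, 11, 3, 4, 5, 2, 16, 6, 8, 10, 1, 12, 13, 14, 15, 9]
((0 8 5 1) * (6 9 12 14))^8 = ((0 8 5 1)(6 9 12 14))^8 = (14)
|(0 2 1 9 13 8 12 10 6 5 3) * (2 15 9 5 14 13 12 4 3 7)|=|(0 15 9 12 10 6 14 13 8 4 3)(1 5 7 2)|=44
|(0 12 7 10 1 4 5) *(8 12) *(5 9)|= |(0 8 12 7 10 1 4 9 5)|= 9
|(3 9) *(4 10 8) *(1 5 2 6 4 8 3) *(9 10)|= 6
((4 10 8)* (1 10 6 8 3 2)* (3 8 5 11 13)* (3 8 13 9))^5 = ((1 10 13 8 4 6 5 11 9 3 2))^5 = (1 6 2 4 3 8 9 13 11 10 5)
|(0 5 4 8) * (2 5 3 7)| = 7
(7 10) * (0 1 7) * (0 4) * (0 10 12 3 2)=(0 1 7 12 3 2)(4 10)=[1, 7, 0, 2, 10, 5, 6, 12, 8, 9, 4, 11, 3]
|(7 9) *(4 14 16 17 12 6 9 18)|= 9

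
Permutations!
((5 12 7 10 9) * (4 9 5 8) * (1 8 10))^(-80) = (12)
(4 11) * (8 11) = (4 8 11) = [0, 1, 2, 3, 8, 5, 6, 7, 11, 9, 10, 4]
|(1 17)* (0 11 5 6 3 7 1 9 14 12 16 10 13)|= |(0 11 5 6 3 7 1 17 9 14 12 16 10 13)|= 14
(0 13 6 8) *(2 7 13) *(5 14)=(0 2 7 13 6 8)(5 14)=[2, 1, 7, 3, 4, 14, 8, 13, 0, 9, 10, 11, 12, 6, 5]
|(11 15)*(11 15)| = |(15)| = 1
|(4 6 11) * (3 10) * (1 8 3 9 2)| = |(1 8 3 10 9 2)(4 6 11)| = 6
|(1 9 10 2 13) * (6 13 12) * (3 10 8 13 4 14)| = |(1 9 8 13)(2 12 6 4 14 3 10)| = 28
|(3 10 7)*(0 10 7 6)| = |(0 10 6)(3 7)| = 6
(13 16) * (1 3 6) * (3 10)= (1 10 3 6)(13 16)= [0, 10, 2, 6, 4, 5, 1, 7, 8, 9, 3, 11, 12, 16, 14, 15, 13]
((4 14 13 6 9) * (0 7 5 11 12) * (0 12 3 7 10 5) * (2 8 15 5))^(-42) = (0 8 11)(2 5 7)(3 10 15)(4 6 14 9 13)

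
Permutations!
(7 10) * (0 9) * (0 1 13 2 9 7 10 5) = (0 7 5)(1 13 2 9) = [7, 13, 9, 3, 4, 0, 6, 5, 8, 1, 10, 11, 12, 2]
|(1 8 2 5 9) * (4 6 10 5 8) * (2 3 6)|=9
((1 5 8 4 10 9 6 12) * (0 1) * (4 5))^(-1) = ((0 1 4 10 9 6 12)(5 8))^(-1) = (0 12 6 9 10 4 1)(5 8)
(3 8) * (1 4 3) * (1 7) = (1 4 3 8 7) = [0, 4, 2, 8, 3, 5, 6, 1, 7]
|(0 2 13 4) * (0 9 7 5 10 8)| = |(0 2 13 4 9 7 5 10 8)| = 9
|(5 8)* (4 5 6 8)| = 2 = |(4 5)(6 8)|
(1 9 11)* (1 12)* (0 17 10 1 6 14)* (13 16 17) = (0 13 16 17 10 1 9 11 12 6 14) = [13, 9, 2, 3, 4, 5, 14, 7, 8, 11, 1, 12, 6, 16, 0, 15, 17, 10]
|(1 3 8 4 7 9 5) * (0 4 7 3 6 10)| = 10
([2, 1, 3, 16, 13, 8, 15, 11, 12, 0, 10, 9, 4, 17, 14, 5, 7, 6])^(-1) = (0 9 11 7 16 3 2)(4 12 8 5 15 6 17 13)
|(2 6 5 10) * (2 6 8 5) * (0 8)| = 6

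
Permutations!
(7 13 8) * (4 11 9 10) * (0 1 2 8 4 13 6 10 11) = (0 1 2 8 7 6 10 13 4)(9 11) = [1, 2, 8, 3, 0, 5, 10, 6, 7, 11, 13, 9, 12, 4]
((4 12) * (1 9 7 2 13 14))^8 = ((1 9 7 2 13 14)(4 12))^8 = (1 7 13)(2 14 9)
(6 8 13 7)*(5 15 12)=(5 15 12)(6 8 13 7)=[0, 1, 2, 3, 4, 15, 8, 6, 13, 9, 10, 11, 5, 7, 14, 12]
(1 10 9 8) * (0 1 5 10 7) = (0 1 7)(5 10 9 8) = [1, 7, 2, 3, 4, 10, 6, 0, 5, 8, 9]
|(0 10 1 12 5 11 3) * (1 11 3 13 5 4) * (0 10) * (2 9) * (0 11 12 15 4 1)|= |(0 11 13 5 3 10 12 1 15 4)(2 9)|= 10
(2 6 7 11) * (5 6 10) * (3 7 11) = (2 10 5 6 11)(3 7) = [0, 1, 10, 7, 4, 6, 11, 3, 8, 9, 5, 2]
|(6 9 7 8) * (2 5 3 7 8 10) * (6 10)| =|(2 5 3 7 6 9 8 10)| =8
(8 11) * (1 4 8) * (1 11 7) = (11)(1 4 8 7) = [0, 4, 2, 3, 8, 5, 6, 1, 7, 9, 10, 11]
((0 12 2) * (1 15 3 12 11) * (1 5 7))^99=(15)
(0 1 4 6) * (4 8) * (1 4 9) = (0 4 6)(1 8 9) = [4, 8, 2, 3, 6, 5, 0, 7, 9, 1]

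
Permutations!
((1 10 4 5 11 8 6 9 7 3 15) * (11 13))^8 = (1 9 13)(3 8 4)(5 15 6)(7 11 10)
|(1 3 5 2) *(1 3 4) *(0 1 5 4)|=4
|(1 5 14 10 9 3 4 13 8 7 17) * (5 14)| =10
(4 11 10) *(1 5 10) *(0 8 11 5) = (0 8 11 1)(4 5 10) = [8, 0, 2, 3, 5, 10, 6, 7, 11, 9, 4, 1]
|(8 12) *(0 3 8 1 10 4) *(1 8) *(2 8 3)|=|(0 2 8 12 3 1 10 4)|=8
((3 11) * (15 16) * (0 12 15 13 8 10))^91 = (16)(3 11)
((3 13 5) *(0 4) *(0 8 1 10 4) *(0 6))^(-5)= (0 6)(1 8 4 10)(3 13 5)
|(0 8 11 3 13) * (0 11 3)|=5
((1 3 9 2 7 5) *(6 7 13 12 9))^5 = (2 13 12 9)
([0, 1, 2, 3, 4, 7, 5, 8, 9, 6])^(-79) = [0, 1, 2, 3, 4, 7, 5, 8, 9, 6]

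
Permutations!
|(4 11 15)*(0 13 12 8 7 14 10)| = 21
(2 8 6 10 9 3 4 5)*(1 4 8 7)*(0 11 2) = (0 11 2 7 1 4 5)(3 8 6 10 9) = [11, 4, 7, 8, 5, 0, 10, 1, 6, 3, 9, 2]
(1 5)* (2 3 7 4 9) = (1 5)(2 3 7 4 9) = [0, 5, 3, 7, 9, 1, 6, 4, 8, 2]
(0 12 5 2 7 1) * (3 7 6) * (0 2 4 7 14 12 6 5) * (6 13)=[13, 2, 5, 14, 7, 4, 3, 1, 8, 9, 10, 11, 0, 6, 12]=(0 13 6 3 14 12)(1 2 5 4 7)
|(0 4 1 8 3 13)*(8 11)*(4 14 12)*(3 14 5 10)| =|(0 5 10 3 13)(1 11 8 14 12 4)| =30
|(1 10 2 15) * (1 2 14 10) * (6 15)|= 6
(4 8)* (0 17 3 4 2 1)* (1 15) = (0 17 3 4 8 2 15 1) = [17, 0, 15, 4, 8, 5, 6, 7, 2, 9, 10, 11, 12, 13, 14, 1, 16, 3]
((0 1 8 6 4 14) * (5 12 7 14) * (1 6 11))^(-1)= ((0 6 4 5 12 7 14)(1 8 11))^(-1)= (0 14 7 12 5 4 6)(1 11 8)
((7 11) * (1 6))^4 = ((1 6)(7 11))^4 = (11)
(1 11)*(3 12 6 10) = (1 11)(3 12 6 10) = [0, 11, 2, 12, 4, 5, 10, 7, 8, 9, 3, 1, 6]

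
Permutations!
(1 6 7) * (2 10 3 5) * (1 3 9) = [0, 6, 10, 5, 4, 2, 7, 3, 8, 1, 9] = (1 6 7 3 5 2 10 9)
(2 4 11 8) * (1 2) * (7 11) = (1 2 4 7 11 8) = [0, 2, 4, 3, 7, 5, 6, 11, 1, 9, 10, 8]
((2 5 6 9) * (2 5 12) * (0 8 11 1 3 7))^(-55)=((0 8 11 1 3 7)(2 12)(5 6 9))^(-55)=(0 7 3 1 11 8)(2 12)(5 9 6)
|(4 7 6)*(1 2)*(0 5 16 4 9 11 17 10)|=10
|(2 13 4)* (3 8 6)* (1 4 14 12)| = |(1 4 2 13 14 12)(3 8 6)| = 6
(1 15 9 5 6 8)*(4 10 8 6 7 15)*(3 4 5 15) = [0, 5, 2, 4, 10, 7, 6, 3, 1, 15, 8, 11, 12, 13, 14, 9] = (1 5 7 3 4 10 8)(9 15)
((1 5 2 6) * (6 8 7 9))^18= ((1 5 2 8 7 9 6))^18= (1 7 5 9 2 6 8)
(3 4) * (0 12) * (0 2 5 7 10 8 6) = (0 12 2 5 7 10 8 6)(3 4) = [12, 1, 5, 4, 3, 7, 0, 10, 6, 9, 8, 11, 2]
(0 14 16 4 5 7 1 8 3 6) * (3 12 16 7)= (0 14 7 1 8 12 16 4 5 3 6)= [14, 8, 2, 6, 5, 3, 0, 1, 12, 9, 10, 11, 16, 13, 7, 15, 4]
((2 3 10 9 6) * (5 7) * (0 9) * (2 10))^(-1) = ((0 9 6 10)(2 3)(5 7))^(-1) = (0 10 6 9)(2 3)(5 7)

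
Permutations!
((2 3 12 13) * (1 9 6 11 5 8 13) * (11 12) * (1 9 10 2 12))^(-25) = (1 12 5 2 6 13 11 10 9 8 3)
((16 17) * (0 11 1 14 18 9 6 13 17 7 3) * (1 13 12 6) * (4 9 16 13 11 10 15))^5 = (0 1 3 9 7 4 16 15 18 10 14)(6 12)(13 17)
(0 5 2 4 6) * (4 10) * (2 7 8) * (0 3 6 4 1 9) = (0 5 7 8 2 10 1 9)(3 6) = [5, 9, 10, 6, 4, 7, 3, 8, 2, 0, 1]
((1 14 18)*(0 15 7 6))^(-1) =((0 15 7 6)(1 14 18))^(-1) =(0 6 7 15)(1 18 14)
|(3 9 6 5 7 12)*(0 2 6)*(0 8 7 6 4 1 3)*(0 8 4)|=|(0 2)(1 3 9 4)(5 6)(7 12 8)|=12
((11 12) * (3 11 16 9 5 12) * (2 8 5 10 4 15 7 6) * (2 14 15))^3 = ((2 8 5 12 16 9 10 4)(3 11)(6 14 15 7))^3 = (2 12 10 8 16 4 5 9)(3 11)(6 7 15 14)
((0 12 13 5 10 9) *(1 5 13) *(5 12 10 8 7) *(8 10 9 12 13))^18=((0 9)(1 13 8 7 5 10 12))^18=(1 5 13 10 8 12 7)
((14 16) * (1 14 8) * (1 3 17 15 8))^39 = (3 8 15 17) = ((1 14 16)(3 17 15 8))^39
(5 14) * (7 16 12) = (5 14)(7 16 12) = [0, 1, 2, 3, 4, 14, 6, 16, 8, 9, 10, 11, 7, 13, 5, 15, 12]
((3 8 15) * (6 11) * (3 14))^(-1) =(3 14 15 8)(6 11)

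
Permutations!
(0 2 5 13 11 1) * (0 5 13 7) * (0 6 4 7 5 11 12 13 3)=(0 2 3)(1 11)(4 7 6)(12 13)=[2, 11, 3, 0, 7, 5, 4, 6, 8, 9, 10, 1, 13, 12]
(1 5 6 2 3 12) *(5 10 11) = (1 10 11 5 6 2 3 12) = [0, 10, 3, 12, 4, 6, 2, 7, 8, 9, 11, 5, 1]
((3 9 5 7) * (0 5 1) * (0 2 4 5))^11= (1 7 2 3 4 9 5)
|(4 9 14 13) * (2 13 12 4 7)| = |(2 13 7)(4 9 14 12)| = 12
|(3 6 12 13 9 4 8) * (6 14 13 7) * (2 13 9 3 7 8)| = |(2 13 3 14 9 4)(6 12 8 7)| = 12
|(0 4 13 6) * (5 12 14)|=12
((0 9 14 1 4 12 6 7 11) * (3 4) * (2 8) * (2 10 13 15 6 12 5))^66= ((0 9 14 1 3 4 5 2 8 10 13 15 6 7 11))^66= (0 5 6 1 10)(2 7 3 13 9)(4 15 14 8 11)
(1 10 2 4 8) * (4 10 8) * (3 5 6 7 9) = [0, 8, 10, 5, 4, 6, 7, 9, 1, 3, 2] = (1 8)(2 10)(3 5 6 7 9)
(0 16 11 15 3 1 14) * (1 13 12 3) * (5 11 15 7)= [16, 14, 2, 13, 4, 11, 6, 5, 8, 9, 10, 7, 3, 12, 0, 1, 15]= (0 16 15 1 14)(3 13 12)(5 11 7)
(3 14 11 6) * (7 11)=(3 14 7 11 6)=[0, 1, 2, 14, 4, 5, 3, 11, 8, 9, 10, 6, 12, 13, 7]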